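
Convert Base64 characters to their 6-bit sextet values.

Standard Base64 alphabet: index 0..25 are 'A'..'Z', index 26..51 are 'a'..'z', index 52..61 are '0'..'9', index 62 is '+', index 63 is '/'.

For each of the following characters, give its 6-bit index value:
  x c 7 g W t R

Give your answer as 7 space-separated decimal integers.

'x': a..z range, 26 + ord('x') − ord('a') = 49
'c': a..z range, 26 + ord('c') − ord('a') = 28
'7': 0..9 range, 52 + ord('7') − ord('0') = 59
'g': a..z range, 26 + ord('g') − ord('a') = 32
'W': A..Z range, ord('W') − ord('A') = 22
't': a..z range, 26 + ord('t') − ord('a') = 45
'R': A..Z range, ord('R') − ord('A') = 17

Answer: 49 28 59 32 22 45 17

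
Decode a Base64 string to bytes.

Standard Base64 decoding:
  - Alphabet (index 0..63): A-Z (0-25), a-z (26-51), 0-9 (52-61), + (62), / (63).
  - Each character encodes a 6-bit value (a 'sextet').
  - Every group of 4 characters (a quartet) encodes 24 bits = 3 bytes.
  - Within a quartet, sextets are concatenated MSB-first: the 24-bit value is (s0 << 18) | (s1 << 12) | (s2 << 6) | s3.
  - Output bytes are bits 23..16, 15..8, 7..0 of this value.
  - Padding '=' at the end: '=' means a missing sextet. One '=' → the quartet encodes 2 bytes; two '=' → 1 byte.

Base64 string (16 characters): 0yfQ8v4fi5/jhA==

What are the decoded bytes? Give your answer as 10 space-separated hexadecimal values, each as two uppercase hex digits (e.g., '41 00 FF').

After char 0 ('0'=52): chars_in_quartet=1 acc=0x34 bytes_emitted=0
After char 1 ('y'=50): chars_in_quartet=2 acc=0xD32 bytes_emitted=0
After char 2 ('f'=31): chars_in_quartet=3 acc=0x34C9F bytes_emitted=0
After char 3 ('Q'=16): chars_in_quartet=4 acc=0xD327D0 -> emit D3 27 D0, reset; bytes_emitted=3
After char 4 ('8'=60): chars_in_quartet=1 acc=0x3C bytes_emitted=3
After char 5 ('v'=47): chars_in_quartet=2 acc=0xF2F bytes_emitted=3
After char 6 ('4'=56): chars_in_quartet=3 acc=0x3CBF8 bytes_emitted=3
After char 7 ('f'=31): chars_in_quartet=4 acc=0xF2FE1F -> emit F2 FE 1F, reset; bytes_emitted=6
After char 8 ('i'=34): chars_in_quartet=1 acc=0x22 bytes_emitted=6
After char 9 ('5'=57): chars_in_quartet=2 acc=0x8B9 bytes_emitted=6
After char 10 ('/'=63): chars_in_quartet=3 acc=0x22E7F bytes_emitted=6
After char 11 ('j'=35): chars_in_quartet=4 acc=0x8B9FE3 -> emit 8B 9F E3, reset; bytes_emitted=9
After char 12 ('h'=33): chars_in_quartet=1 acc=0x21 bytes_emitted=9
After char 13 ('A'=0): chars_in_quartet=2 acc=0x840 bytes_emitted=9
Padding '==': partial quartet acc=0x840 -> emit 84; bytes_emitted=10

Answer: D3 27 D0 F2 FE 1F 8B 9F E3 84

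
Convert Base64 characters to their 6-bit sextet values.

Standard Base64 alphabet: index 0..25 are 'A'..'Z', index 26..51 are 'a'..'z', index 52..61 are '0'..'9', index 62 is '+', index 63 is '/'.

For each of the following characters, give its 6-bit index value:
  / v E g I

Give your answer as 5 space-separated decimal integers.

'/': index 63
'v': a..z range, 26 + ord('v') − ord('a') = 47
'E': A..Z range, ord('E') − ord('A') = 4
'g': a..z range, 26 + ord('g') − ord('a') = 32
'I': A..Z range, ord('I') − ord('A') = 8

Answer: 63 47 4 32 8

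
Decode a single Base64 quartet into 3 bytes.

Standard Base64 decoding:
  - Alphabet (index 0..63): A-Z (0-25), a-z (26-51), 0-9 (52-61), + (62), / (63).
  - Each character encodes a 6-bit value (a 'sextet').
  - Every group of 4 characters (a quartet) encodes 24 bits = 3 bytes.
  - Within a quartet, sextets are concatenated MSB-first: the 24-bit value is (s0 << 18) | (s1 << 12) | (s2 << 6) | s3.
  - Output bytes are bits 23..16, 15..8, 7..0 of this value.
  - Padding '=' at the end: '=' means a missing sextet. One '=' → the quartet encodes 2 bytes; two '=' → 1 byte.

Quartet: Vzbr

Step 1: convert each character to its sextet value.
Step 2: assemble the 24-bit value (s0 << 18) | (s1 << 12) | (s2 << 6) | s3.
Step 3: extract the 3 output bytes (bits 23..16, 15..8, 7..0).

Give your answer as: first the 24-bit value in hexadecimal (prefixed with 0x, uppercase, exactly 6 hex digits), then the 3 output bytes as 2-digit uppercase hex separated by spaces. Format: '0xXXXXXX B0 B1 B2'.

Sextets: V=21, z=51, b=27, r=43
24-bit: (21<<18) | (51<<12) | (27<<6) | 43
      = 0x540000 | 0x033000 | 0x0006C0 | 0x00002B
      = 0x5736EB
Bytes: (v>>16)&0xFF=57, (v>>8)&0xFF=36, v&0xFF=EB

Answer: 0x5736EB 57 36 EB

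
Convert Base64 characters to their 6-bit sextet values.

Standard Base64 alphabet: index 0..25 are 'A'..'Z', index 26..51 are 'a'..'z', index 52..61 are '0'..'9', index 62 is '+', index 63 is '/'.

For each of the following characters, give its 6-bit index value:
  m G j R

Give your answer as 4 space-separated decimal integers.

'm': a..z range, 26 + ord('m') − ord('a') = 38
'G': A..Z range, ord('G') − ord('A') = 6
'j': a..z range, 26 + ord('j') − ord('a') = 35
'R': A..Z range, ord('R') − ord('A') = 17

Answer: 38 6 35 17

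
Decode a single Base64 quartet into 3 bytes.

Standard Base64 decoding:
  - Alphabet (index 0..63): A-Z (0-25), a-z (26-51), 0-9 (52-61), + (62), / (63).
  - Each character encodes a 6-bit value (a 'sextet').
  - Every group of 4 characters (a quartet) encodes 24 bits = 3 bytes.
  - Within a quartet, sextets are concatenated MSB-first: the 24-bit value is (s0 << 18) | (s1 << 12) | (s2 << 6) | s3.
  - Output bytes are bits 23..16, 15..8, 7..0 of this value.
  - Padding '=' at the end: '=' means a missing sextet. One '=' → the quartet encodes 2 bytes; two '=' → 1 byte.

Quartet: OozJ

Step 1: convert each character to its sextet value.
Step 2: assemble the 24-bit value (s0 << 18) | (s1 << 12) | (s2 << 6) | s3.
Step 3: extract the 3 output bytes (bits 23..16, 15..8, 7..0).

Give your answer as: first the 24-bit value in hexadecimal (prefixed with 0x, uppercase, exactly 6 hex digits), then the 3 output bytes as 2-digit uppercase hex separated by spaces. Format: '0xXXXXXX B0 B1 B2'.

Sextets: O=14, o=40, z=51, J=9
24-bit: (14<<18) | (40<<12) | (51<<6) | 9
      = 0x380000 | 0x028000 | 0x000CC0 | 0x000009
      = 0x3A8CC9
Bytes: (v>>16)&0xFF=3A, (v>>8)&0xFF=8C, v&0xFF=C9

Answer: 0x3A8CC9 3A 8C C9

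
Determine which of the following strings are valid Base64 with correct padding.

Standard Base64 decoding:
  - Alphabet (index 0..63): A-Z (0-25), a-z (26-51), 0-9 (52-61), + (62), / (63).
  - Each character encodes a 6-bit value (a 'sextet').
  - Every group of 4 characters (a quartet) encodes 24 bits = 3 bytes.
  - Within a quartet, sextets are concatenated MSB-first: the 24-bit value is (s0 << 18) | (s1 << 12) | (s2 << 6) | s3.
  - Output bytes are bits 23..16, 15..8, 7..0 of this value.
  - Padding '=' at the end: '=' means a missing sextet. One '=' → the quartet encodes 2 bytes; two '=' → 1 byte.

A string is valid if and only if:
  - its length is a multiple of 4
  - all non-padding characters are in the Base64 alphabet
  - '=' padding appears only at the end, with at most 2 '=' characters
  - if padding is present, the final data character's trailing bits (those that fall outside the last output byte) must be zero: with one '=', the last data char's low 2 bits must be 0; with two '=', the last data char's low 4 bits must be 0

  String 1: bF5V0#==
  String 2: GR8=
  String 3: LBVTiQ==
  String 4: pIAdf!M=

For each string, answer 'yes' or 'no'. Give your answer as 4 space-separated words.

Answer: no yes yes no

Derivation:
String 1: 'bF5V0#==' → invalid (bad char(s): ['#'])
String 2: 'GR8=' → valid
String 3: 'LBVTiQ==' → valid
String 4: 'pIAdf!M=' → invalid (bad char(s): ['!'])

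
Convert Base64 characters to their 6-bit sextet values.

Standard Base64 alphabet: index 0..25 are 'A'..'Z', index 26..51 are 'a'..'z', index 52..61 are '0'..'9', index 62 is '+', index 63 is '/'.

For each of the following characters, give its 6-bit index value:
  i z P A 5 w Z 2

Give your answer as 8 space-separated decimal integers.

'i': a..z range, 26 + ord('i') − ord('a') = 34
'z': a..z range, 26 + ord('z') − ord('a') = 51
'P': A..Z range, ord('P') − ord('A') = 15
'A': A..Z range, ord('A') − ord('A') = 0
'5': 0..9 range, 52 + ord('5') − ord('0') = 57
'w': a..z range, 26 + ord('w') − ord('a') = 48
'Z': A..Z range, ord('Z') − ord('A') = 25
'2': 0..9 range, 52 + ord('2') − ord('0') = 54

Answer: 34 51 15 0 57 48 25 54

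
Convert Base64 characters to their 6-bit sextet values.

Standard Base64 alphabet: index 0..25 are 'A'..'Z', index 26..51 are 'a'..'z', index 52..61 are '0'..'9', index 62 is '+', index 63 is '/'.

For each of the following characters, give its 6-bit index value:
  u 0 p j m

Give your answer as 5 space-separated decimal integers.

'u': a..z range, 26 + ord('u') − ord('a') = 46
'0': 0..9 range, 52 + ord('0') − ord('0') = 52
'p': a..z range, 26 + ord('p') − ord('a') = 41
'j': a..z range, 26 + ord('j') − ord('a') = 35
'm': a..z range, 26 + ord('m') − ord('a') = 38

Answer: 46 52 41 35 38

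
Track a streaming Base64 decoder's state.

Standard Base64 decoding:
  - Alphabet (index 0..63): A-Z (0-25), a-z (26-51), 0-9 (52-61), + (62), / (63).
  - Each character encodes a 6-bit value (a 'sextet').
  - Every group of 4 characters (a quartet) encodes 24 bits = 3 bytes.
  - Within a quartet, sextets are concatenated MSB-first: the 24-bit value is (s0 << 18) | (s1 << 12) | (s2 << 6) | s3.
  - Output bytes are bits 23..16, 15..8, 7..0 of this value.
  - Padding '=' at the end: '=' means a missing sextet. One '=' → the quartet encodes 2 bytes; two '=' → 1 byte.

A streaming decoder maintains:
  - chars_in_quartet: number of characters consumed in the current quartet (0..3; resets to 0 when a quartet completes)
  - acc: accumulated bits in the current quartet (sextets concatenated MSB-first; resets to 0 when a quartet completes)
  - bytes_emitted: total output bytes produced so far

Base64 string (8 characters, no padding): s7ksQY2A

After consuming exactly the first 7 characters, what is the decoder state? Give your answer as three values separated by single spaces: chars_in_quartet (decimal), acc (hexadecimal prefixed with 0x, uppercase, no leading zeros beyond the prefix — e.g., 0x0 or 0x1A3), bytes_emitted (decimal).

Answer: 3 0x10636 3

Derivation:
After char 0 ('s'=44): chars_in_quartet=1 acc=0x2C bytes_emitted=0
After char 1 ('7'=59): chars_in_quartet=2 acc=0xB3B bytes_emitted=0
After char 2 ('k'=36): chars_in_quartet=3 acc=0x2CEE4 bytes_emitted=0
After char 3 ('s'=44): chars_in_quartet=4 acc=0xB3B92C -> emit B3 B9 2C, reset; bytes_emitted=3
After char 4 ('Q'=16): chars_in_quartet=1 acc=0x10 bytes_emitted=3
After char 5 ('Y'=24): chars_in_quartet=2 acc=0x418 bytes_emitted=3
After char 6 ('2'=54): chars_in_quartet=3 acc=0x10636 bytes_emitted=3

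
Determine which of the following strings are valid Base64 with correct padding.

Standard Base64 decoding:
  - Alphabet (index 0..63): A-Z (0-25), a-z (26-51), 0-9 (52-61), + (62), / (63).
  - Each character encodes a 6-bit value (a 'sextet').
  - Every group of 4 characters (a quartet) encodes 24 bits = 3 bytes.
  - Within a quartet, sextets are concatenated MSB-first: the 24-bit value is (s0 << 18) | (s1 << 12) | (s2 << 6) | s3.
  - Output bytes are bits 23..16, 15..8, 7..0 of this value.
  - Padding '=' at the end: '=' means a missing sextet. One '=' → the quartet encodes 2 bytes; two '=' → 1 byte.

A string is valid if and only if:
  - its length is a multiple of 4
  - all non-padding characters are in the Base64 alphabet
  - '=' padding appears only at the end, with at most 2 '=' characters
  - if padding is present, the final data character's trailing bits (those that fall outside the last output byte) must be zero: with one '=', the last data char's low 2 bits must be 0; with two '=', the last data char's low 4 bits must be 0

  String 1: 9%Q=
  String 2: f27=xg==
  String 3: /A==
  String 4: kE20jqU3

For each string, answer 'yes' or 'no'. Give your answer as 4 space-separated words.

String 1: '9%Q=' → invalid (bad char(s): ['%'])
String 2: 'f27=xg==' → invalid (bad char(s): ['=']; '=' in middle)
String 3: '/A==' → valid
String 4: 'kE20jqU3' → valid

Answer: no no yes yes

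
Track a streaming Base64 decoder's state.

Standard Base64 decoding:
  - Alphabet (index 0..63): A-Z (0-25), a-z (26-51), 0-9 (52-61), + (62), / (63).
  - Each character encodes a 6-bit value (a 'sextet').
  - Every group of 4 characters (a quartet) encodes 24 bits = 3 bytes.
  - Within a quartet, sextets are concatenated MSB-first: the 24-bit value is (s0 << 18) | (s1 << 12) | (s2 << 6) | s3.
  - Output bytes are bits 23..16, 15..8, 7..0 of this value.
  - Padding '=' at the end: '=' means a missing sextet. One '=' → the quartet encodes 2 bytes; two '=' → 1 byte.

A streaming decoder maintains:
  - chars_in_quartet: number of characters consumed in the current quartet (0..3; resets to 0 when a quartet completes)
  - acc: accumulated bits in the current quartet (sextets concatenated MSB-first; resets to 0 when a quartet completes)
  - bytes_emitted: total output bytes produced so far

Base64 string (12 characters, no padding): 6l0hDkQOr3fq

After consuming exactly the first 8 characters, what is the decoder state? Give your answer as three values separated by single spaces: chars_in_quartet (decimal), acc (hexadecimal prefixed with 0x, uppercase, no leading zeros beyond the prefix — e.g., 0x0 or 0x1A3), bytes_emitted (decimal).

Answer: 0 0x0 6

Derivation:
After char 0 ('6'=58): chars_in_quartet=1 acc=0x3A bytes_emitted=0
After char 1 ('l'=37): chars_in_quartet=2 acc=0xEA5 bytes_emitted=0
After char 2 ('0'=52): chars_in_quartet=3 acc=0x3A974 bytes_emitted=0
After char 3 ('h'=33): chars_in_quartet=4 acc=0xEA5D21 -> emit EA 5D 21, reset; bytes_emitted=3
After char 4 ('D'=3): chars_in_quartet=1 acc=0x3 bytes_emitted=3
After char 5 ('k'=36): chars_in_quartet=2 acc=0xE4 bytes_emitted=3
After char 6 ('Q'=16): chars_in_quartet=3 acc=0x3910 bytes_emitted=3
After char 7 ('O'=14): chars_in_quartet=4 acc=0xE440E -> emit 0E 44 0E, reset; bytes_emitted=6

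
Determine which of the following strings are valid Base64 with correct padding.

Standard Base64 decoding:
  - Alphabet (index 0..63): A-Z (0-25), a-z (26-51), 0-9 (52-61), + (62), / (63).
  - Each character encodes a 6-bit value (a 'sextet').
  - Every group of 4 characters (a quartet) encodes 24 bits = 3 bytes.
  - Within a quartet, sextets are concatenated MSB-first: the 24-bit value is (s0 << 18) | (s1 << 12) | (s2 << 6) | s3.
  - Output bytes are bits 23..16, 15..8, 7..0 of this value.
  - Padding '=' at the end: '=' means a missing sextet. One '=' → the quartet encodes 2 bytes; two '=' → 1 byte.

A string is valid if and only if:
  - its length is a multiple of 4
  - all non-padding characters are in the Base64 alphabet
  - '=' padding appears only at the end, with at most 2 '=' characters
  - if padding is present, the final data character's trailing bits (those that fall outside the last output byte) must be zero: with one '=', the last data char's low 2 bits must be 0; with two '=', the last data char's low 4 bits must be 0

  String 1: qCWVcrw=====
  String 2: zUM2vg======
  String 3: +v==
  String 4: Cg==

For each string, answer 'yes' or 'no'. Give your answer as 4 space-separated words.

Answer: no no no yes

Derivation:
String 1: 'qCWVcrw=====' → invalid (5 pad chars (max 2))
String 2: 'zUM2vg======' → invalid (6 pad chars (max 2))
String 3: '+v==' → invalid (bad trailing bits)
String 4: 'Cg==' → valid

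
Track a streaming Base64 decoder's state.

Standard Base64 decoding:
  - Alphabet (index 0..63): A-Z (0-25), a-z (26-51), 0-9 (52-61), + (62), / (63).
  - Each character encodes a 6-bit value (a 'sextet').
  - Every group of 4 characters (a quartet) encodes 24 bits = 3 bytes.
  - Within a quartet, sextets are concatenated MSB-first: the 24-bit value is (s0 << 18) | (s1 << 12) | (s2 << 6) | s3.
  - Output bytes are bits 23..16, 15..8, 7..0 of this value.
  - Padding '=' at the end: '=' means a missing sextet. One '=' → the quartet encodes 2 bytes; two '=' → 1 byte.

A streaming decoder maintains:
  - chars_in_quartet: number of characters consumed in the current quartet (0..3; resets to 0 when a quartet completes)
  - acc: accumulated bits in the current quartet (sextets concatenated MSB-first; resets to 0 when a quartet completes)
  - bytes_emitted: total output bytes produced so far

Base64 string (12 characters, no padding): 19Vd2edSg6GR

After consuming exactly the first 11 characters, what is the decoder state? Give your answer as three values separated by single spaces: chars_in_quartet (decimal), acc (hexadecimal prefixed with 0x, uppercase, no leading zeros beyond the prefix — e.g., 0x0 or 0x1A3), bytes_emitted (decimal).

Answer: 3 0x20E86 6

Derivation:
After char 0 ('1'=53): chars_in_quartet=1 acc=0x35 bytes_emitted=0
After char 1 ('9'=61): chars_in_quartet=2 acc=0xD7D bytes_emitted=0
After char 2 ('V'=21): chars_in_quartet=3 acc=0x35F55 bytes_emitted=0
After char 3 ('d'=29): chars_in_quartet=4 acc=0xD7D55D -> emit D7 D5 5D, reset; bytes_emitted=3
After char 4 ('2'=54): chars_in_quartet=1 acc=0x36 bytes_emitted=3
After char 5 ('e'=30): chars_in_quartet=2 acc=0xD9E bytes_emitted=3
After char 6 ('d'=29): chars_in_quartet=3 acc=0x3679D bytes_emitted=3
After char 7 ('S'=18): chars_in_quartet=4 acc=0xD9E752 -> emit D9 E7 52, reset; bytes_emitted=6
After char 8 ('g'=32): chars_in_quartet=1 acc=0x20 bytes_emitted=6
After char 9 ('6'=58): chars_in_quartet=2 acc=0x83A bytes_emitted=6
After char 10 ('G'=6): chars_in_quartet=3 acc=0x20E86 bytes_emitted=6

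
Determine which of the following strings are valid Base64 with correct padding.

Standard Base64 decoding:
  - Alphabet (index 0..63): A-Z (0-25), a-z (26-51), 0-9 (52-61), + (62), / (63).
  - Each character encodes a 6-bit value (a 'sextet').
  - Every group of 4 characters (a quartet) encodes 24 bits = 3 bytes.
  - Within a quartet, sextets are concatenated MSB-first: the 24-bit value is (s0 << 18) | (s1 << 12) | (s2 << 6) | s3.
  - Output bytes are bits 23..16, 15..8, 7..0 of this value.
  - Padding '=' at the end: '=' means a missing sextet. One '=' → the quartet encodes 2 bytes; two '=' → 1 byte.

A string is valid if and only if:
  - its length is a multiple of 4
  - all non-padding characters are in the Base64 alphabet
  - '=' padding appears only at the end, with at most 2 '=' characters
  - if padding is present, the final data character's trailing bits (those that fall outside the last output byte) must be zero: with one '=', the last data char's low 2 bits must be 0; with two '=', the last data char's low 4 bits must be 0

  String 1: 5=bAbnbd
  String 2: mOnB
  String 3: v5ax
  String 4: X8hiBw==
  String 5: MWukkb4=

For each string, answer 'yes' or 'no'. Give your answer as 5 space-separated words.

String 1: '5=bAbnbd' → invalid (bad char(s): ['=']; '=' in middle)
String 2: 'mOnB' → valid
String 3: 'v5ax' → valid
String 4: 'X8hiBw==' → valid
String 5: 'MWukkb4=' → valid

Answer: no yes yes yes yes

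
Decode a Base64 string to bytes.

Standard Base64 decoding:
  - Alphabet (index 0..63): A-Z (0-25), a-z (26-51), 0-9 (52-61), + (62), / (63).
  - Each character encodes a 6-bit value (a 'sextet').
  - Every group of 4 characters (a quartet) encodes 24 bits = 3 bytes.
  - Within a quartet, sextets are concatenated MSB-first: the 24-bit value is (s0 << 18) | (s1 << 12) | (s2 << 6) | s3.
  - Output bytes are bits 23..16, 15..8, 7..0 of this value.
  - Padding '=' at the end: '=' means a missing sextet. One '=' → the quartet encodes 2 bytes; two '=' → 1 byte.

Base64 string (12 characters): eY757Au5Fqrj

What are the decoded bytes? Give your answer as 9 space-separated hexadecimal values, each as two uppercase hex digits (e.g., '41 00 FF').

Answer: 79 8E F9 EC 0B B9 16 AA E3

Derivation:
After char 0 ('e'=30): chars_in_quartet=1 acc=0x1E bytes_emitted=0
After char 1 ('Y'=24): chars_in_quartet=2 acc=0x798 bytes_emitted=0
After char 2 ('7'=59): chars_in_quartet=3 acc=0x1E63B bytes_emitted=0
After char 3 ('5'=57): chars_in_quartet=4 acc=0x798EF9 -> emit 79 8E F9, reset; bytes_emitted=3
After char 4 ('7'=59): chars_in_quartet=1 acc=0x3B bytes_emitted=3
After char 5 ('A'=0): chars_in_quartet=2 acc=0xEC0 bytes_emitted=3
After char 6 ('u'=46): chars_in_quartet=3 acc=0x3B02E bytes_emitted=3
After char 7 ('5'=57): chars_in_quartet=4 acc=0xEC0BB9 -> emit EC 0B B9, reset; bytes_emitted=6
After char 8 ('F'=5): chars_in_quartet=1 acc=0x5 bytes_emitted=6
After char 9 ('q'=42): chars_in_quartet=2 acc=0x16A bytes_emitted=6
After char 10 ('r'=43): chars_in_quartet=3 acc=0x5AAB bytes_emitted=6
After char 11 ('j'=35): chars_in_quartet=4 acc=0x16AAE3 -> emit 16 AA E3, reset; bytes_emitted=9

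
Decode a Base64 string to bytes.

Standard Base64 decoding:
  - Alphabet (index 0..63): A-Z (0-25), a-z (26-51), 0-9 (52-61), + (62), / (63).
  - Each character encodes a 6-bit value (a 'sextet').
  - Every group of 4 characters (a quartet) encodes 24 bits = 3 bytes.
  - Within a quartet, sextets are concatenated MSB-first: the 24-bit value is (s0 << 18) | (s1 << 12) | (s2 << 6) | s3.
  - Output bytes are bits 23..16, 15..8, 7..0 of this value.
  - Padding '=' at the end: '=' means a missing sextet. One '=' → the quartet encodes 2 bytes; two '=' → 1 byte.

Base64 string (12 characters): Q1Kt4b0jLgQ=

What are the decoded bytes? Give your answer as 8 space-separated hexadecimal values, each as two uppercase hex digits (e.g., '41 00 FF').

Answer: 43 52 AD E1 BD 23 2E 04

Derivation:
After char 0 ('Q'=16): chars_in_quartet=1 acc=0x10 bytes_emitted=0
After char 1 ('1'=53): chars_in_quartet=2 acc=0x435 bytes_emitted=0
After char 2 ('K'=10): chars_in_quartet=3 acc=0x10D4A bytes_emitted=0
After char 3 ('t'=45): chars_in_quartet=4 acc=0x4352AD -> emit 43 52 AD, reset; bytes_emitted=3
After char 4 ('4'=56): chars_in_quartet=1 acc=0x38 bytes_emitted=3
After char 5 ('b'=27): chars_in_quartet=2 acc=0xE1B bytes_emitted=3
After char 6 ('0'=52): chars_in_quartet=3 acc=0x386F4 bytes_emitted=3
After char 7 ('j'=35): chars_in_quartet=4 acc=0xE1BD23 -> emit E1 BD 23, reset; bytes_emitted=6
After char 8 ('L'=11): chars_in_quartet=1 acc=0xB bytes_emitted=6
After char 9 ('g'=32): chars_in_quartet=2 acc=0x2E0 bytes_emitted=6
After char 10 ('Q'=16): chars_in_quartet=3 acc=0xB810 bytes_emitted=6
Padding '=': partial quartet acc=0xB810 -> emit 2E 04; bytes_emitted=8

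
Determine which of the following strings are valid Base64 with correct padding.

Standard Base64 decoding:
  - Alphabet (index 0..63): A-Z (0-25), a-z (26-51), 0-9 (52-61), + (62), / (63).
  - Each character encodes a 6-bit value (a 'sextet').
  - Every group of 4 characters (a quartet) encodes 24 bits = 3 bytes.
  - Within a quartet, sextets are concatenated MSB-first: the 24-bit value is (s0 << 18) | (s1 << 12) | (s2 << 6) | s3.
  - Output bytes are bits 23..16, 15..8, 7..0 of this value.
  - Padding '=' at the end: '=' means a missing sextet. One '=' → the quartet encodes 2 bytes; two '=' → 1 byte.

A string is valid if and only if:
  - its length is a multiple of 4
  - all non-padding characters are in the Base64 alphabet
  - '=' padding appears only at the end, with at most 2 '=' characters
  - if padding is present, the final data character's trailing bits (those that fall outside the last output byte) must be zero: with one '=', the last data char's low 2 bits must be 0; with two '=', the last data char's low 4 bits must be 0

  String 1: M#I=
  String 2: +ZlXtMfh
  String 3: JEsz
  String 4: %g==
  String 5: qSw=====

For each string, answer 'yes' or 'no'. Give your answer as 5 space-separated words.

Answer: no yes yes no no

Derivation:
String 1: 'M#I=' → invalid (bad char(s): ['#'])
String 2: '+ZlXtMfh' → valid
String 3: 'JEsz' → valid
String 4: '%g==' → invalid (bad char(s): ['%'])
String 5: 'qSw=====' → invalid (5 pad chars (max 2))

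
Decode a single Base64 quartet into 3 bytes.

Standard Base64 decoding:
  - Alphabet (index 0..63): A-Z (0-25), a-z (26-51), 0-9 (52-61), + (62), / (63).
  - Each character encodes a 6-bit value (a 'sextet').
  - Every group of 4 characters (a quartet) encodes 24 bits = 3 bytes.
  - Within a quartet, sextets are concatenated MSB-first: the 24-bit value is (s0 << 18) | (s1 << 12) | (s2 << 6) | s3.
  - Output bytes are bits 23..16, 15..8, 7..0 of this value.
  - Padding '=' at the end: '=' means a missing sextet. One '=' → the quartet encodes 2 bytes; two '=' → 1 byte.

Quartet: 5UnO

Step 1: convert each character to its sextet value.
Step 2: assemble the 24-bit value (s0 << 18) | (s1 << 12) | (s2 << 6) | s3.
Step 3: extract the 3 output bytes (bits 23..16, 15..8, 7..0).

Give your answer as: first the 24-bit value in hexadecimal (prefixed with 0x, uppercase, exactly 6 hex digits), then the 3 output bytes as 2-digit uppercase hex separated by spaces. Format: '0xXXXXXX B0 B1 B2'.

Sextets: 5=57, U=20, n=39, O=14
24-bit: (57<<18) | (20<<12) | (39<<6) | 14
      = 0xE40000 | 0x014000 | 0x0009C0 | 0x00000E
      = 0xE549CE
Bytes: (v>>16)&0xFF=E5, (v>>8)&0xFF=49, v&0xFF=CE

Answer: 0xE549CE E5 49 CE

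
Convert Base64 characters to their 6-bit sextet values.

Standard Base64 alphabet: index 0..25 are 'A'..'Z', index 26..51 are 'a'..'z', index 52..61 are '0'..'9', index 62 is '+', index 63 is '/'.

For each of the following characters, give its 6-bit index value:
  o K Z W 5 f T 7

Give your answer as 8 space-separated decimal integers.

'o': a..z range, 26 + ord('o') − ord('a') = 40
'K': A..Z range, ord('K') − ord('A') = 10
'Z': A..Z range, ord('Z') − ord('A') = 25
'W': A..Z range, ord('W') − ord('A') = 22
'5': 0..9 range, 52 + ord('5') − ord('0') = 57
'f': a..z range, 26 + ord('f') − ord('a') = 31
'T': A..Z range, ord('T') − ord('A') = 19
'7': 0..9 range, 52 + ord('7') − ord('0') = 59

Answer: 40 10 25 22 57 31 19 59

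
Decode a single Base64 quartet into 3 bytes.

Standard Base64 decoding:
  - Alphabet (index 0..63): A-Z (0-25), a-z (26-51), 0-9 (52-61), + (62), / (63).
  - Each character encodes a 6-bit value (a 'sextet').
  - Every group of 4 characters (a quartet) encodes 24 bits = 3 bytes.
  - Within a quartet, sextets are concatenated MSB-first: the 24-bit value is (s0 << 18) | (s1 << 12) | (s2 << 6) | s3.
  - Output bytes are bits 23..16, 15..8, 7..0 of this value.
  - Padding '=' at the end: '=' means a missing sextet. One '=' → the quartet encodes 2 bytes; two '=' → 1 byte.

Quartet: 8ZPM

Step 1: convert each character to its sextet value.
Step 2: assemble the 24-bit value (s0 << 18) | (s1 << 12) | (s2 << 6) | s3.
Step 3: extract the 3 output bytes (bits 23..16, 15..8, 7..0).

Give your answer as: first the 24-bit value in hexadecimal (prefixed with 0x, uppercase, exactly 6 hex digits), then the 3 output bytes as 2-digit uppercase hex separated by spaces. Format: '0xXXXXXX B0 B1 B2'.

Answer: 0xF193CC F1 93 CC

Derivation:
Sextets: 8=60, Z=25, P=15, M=12
24-bit: (60<<18) | (25<<12) | (15<<6) | 12
      = 0xF00000 | 0x019000 | 0x0003C0 | 0x00000C
      = 0xF193CC
Bytes: (v>>16)&0xFF=F1, (v>>8)&0xFF=93, v&0xFF=CC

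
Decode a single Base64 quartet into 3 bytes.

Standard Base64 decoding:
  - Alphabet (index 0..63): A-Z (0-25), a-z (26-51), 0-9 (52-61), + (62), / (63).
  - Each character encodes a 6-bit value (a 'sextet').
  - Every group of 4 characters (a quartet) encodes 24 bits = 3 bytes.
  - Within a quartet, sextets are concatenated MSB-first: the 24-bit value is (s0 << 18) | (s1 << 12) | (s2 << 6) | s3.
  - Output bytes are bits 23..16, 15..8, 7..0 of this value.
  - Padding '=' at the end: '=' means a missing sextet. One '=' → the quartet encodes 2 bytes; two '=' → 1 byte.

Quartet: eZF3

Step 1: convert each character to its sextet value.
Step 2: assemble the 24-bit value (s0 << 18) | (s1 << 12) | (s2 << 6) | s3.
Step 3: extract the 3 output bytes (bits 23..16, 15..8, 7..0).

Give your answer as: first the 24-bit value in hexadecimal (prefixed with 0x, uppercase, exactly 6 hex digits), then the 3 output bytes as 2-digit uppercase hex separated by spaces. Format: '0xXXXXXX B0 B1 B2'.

Answer: 0x799177 79 91 77

Derivation:
Sextets: e=30, Z=25, F=5, 3=55
24-bit: (30<<18) | (25<<12) | (5<<6) | 55
      = 0x780000 | 0x019000 | 0x000140 | 0x000037
      = 0x799177
Bytes: (v>>16)&0xFF=79, (v>>8)&0xFF=91, v&0xFF=77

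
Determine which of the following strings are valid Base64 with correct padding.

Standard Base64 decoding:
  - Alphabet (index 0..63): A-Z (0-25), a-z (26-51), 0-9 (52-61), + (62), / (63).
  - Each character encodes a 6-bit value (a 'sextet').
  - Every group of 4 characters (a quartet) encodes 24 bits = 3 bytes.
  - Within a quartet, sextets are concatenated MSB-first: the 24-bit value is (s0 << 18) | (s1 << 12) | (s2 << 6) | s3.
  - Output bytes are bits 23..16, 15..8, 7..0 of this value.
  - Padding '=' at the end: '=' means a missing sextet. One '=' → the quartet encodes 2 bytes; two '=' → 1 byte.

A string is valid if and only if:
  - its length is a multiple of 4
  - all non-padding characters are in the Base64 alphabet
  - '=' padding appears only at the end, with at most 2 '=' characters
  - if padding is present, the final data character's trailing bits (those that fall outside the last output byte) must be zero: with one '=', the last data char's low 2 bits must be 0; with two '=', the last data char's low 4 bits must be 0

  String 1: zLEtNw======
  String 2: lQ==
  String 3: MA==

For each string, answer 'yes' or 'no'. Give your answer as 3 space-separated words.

Answer: no yes yes

Derivation:
String 1: 'zLEtNw======' → invalid (6 pad chars (max 2))
String 2: 'lQ==' → valid
String 3: 'MA==' → valid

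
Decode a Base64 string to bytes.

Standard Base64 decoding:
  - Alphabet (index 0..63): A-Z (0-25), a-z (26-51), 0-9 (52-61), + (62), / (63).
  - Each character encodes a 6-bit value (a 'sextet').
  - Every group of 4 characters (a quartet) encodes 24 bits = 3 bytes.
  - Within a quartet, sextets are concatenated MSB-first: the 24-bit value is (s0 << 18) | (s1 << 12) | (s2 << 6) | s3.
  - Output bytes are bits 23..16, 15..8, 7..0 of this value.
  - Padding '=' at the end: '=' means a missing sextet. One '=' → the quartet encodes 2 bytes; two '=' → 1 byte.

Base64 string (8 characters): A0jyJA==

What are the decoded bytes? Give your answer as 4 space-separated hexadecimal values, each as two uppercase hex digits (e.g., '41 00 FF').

After char 0 ('A'=0): chars_in_quartet=1 acc=0x0 bytes_emitted=0
After char 1 ('0'=52): chars_in_quartet=2 acc=0x34 bytes_emitted=0
After char 2 ('j'=35): chars_in_quartet=3 acc=0xD23 bytes_emitted=0
After char 3 ('y'=50): chars_in_quartet=4 acc=0x348F2 -> emit 03 48 F2, reset; bytes_emitted=3
After char 4 ('J'=9): chars_in_quartet=1 acc=0x9 bytes_emitted=3
After char 5 ('A'=0): chars_in_quartet=2 acc=0x240 bytes_emitted=3
Padding '==': partial quartet acc=0x240 -> emit 24; bytes_emitted=4

Answer: 03 48 F2 24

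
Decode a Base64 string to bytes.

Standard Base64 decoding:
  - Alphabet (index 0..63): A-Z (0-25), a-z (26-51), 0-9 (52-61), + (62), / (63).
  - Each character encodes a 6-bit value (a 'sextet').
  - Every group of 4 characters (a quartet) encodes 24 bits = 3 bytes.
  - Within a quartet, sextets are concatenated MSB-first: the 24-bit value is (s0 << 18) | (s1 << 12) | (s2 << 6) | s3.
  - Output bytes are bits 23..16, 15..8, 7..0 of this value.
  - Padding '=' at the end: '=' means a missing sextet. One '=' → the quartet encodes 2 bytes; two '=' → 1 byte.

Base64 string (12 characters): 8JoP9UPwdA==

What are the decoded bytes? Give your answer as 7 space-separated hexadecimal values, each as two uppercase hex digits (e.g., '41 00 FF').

After char 0 ('8'=60): chars_in_quartet=1 acc=0x3C bytes_emitted=0
After char 1 ('J'=9): chars_in_quartet=2 acc=0xF09 bytes_emitted=0
After char 2 ('o'=40): chars_in_quartet=3 acc=0x3C268 bytes_emitted=0
After char 3 ('P'=15): chars_in_quartet=4 acc=0xF09A0F -> emit F0 9A 0F, reset; bytes_emitted=3
After char 4 ('9'=61): chars_in_quartet=1 acc=0x3D bytes_emitted=3
After char 5 ('U'=20): chars_in_quartet=2 acc=0xF54 bytes_emitted=3
After char 6 ('P'=15): chars_in_quartet=3 acc=0x3D50F bytes_emitted=3
After char 7 ('w'=48): chars_in_quartet=4 acc=0xF543F0 -> emit F5 43 F0, reset; bytes_emitted=6
After char 8 ('d'=29): chars_in_quartet=1 acc=0x1D bytes_emitted=6
After char 9 ('A'=0): chars_in_quartet=2 acc=0x740 bytes_emitted=6
Padding '==': partial quartet acc=0x740 -> emit 74; bytes_emitted=7

Answer: F0 9A 0F F5 43 F0 74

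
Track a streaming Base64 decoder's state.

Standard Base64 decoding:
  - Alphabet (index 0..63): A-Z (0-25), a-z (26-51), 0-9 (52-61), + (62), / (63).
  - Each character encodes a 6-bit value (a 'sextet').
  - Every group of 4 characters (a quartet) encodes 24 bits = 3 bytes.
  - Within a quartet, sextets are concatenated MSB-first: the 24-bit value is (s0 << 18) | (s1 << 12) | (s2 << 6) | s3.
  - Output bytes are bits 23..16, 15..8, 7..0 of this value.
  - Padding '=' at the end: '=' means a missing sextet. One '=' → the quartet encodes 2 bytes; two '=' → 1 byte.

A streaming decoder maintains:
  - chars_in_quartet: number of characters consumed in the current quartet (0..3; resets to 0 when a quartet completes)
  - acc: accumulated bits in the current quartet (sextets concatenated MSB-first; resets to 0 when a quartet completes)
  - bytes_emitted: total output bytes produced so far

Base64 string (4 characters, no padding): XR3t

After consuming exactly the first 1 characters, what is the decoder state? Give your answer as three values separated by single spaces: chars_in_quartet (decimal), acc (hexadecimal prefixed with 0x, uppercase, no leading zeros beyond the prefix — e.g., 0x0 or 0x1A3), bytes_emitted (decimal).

Answer: 1 0x17 0

Derivation:
After char 0 ('X'=23): chars_in_quartet=1 acc=0x17 bytes_emitted=0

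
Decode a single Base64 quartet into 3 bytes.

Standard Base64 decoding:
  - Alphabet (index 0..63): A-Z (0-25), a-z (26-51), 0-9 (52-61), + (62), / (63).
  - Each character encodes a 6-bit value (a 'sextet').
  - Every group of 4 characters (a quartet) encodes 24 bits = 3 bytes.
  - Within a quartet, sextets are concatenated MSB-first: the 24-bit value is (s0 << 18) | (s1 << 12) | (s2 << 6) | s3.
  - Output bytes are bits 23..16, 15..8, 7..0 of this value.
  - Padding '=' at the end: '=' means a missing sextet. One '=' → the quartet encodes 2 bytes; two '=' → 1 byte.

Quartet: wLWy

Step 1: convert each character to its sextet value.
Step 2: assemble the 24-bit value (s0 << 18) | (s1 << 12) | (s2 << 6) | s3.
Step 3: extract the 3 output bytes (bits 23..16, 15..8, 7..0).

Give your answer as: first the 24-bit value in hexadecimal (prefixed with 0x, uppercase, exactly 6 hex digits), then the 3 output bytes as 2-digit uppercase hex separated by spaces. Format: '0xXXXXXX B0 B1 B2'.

Answer: 0xC0B5B2 C0 B5 B2

Derivation:
Sextets: w=48, L=11, W=22, y=50
24-bit: (48<<18) | (11<<12) | (22<<6) | 50
      = 0xC00000 | 0x00B000 | 0x000580 | 0x000032
      = 0xC0B5B2
Bytes: (v>>16)&0xFF=C0, (v>>8)&0xFF=B5, v&0xFF=B2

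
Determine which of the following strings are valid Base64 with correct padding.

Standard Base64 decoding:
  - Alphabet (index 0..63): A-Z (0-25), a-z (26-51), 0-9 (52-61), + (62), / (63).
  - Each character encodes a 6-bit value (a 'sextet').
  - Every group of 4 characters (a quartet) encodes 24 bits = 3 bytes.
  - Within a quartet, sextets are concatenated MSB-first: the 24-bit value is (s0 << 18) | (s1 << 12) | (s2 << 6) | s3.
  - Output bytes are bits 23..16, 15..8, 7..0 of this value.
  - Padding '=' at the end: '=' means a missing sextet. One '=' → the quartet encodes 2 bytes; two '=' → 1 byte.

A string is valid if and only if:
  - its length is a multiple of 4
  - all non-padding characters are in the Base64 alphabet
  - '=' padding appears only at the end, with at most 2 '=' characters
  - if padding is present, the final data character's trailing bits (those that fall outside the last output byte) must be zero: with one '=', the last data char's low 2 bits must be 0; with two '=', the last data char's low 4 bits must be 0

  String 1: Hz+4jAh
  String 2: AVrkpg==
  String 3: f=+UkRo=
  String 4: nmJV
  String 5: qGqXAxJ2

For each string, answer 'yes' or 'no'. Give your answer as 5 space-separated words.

Answer: no yes no yes yes

Derivation:
String 1: 'Hz+4jAh' → invalid (len=7 not mult of 4)
String 2: 'AVrkpg==' → valid
String 3: 'f=+UkRo=' → invalid (bad char(s): ['=']; '=' in middle)
String 4: 'nmJV' → valid
String 5: 'qGqXAxJ2' → valid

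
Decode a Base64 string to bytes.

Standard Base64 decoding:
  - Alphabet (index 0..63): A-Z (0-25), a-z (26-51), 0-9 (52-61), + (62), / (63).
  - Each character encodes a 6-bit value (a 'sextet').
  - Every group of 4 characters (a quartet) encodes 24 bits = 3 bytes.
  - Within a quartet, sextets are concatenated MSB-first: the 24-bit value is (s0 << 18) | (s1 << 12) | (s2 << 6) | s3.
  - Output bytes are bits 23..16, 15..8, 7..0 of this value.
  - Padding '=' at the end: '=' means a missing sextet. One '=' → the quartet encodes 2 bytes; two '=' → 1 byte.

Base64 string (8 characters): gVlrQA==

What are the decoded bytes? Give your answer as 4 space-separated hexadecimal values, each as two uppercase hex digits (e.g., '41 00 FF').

Answer: 81 59 6B 40

Derivation:
After char 0 ('g'=32): chars_in_quartet=1 acc=0x20 bytes_emitted=0
After char 1 ('V'=21): chars_in_quartet=2 acc=0x815 bytes_emitted=0
After char 2 ('l'=37): chars_in_quartet=3 acc=0x20565 bytes_emitted=0
After char 3 ('r'=43): chars_in_quartet=4 acc=0x81596B -> emit 81 59 6B, reset; bytes_emitted=3
After char 4 ('Q'=16): chars_in_quartet=1 acc=0x10 bytes_emitted=3
After char 5 ('A'=0): chars_in_quartet=2 acc=0x400 bytes_emitted=3
Padding '==': partial quartet acc=0x400 -> emit 40; bytes_emitted=4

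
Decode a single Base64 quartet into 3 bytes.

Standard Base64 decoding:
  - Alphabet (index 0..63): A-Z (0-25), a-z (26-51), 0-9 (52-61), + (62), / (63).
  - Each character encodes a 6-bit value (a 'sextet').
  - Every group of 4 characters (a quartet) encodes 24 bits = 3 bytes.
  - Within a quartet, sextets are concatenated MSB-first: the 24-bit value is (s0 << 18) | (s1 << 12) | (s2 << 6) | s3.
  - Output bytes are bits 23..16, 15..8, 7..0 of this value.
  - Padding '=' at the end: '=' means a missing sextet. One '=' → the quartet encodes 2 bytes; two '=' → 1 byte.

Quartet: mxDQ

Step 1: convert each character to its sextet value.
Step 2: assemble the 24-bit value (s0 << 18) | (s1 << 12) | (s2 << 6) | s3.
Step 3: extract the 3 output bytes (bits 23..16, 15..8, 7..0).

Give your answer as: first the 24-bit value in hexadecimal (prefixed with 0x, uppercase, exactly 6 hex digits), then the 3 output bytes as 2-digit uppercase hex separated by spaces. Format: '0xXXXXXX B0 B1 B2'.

Answer: 0x9B10D0 9B 10 D0

Derivation:
Sextets: m=38, x=49, D=3, Q=16
24-bit: (38<<18) | (49<<12) | (3<<6) | 16
      = 0x980000 | 0x031000 | 0x0000C0 | 0x000010
      = 0x9B10D0
Bytes: (v>>16)&0xFF=9B, (v>>8)&0xFF=10, v&0xFF=D0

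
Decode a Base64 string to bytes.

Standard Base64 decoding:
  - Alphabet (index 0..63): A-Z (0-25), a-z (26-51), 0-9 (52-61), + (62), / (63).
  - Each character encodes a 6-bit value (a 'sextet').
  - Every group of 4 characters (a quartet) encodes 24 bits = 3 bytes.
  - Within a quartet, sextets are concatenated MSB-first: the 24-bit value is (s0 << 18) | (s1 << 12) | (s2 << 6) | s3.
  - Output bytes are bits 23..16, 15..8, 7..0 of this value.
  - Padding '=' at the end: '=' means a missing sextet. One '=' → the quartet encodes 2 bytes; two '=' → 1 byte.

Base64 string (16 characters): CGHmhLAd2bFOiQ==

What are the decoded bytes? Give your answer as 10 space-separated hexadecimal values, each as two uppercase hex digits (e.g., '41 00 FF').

Answer: 08 61 E6 84 B0 1D D9 B1 4E 89

Derivation:
After char 0 ('C'=2): chars_in_quartet=1 acc=0x2 bytes_emitted=0
After char 1 ('G'=6): chars_in_quartet=2 acc=0x86 bytes_emitted=0
After char 2 ('H'=7): chars_in_quartet=3 acc=0x2187 bytes_emitted=0
After char 3 ('m'=38): chars_in_quartet=4 acc=0x861E6 -> emit 08 61 E6, reset; bytes_emitted=3
After char 4 ('h'=33): chars_in_quartet=1 acc=0x21 bytes_emitted=3
After char 5 ('L'=11): chars_in_quartet=2 acc=0x84B bytes_emitted=3
After char 6 ('A'=0): chars_in_quartet=3 acc=0x212C0 bytes_emitted=3
After char 7 ('d'=29): chars_in_quartet=4 acc=0x84B01D -> emit 84 B0 1D, reset; bytes_emitted=6
After char 8 ('2'=54): chars_in_quartet=1 acc=0x36 bytes_emitted=6
After char 9 ('b'=27): chars_in_quartet=2 acc=0xD9B bytes_emitted=6
After char 10 ('F'=5): chars_in_quartet=3 acc=0x366C5 bytes_emitted=6
After char 11 ('O'=14): chars_in_quartet=4 acc=0xD9B14E -> emit D9 B1 4E, reset; bytes_emitted=9
After char 12 ('i'=34): chars_in_quartet=1 acc=0x22 bytes_emitted=9
After char 13 ('Q'=16): chars_in_quartet=2 acc=0x890 bytes_emitted=9
Padding '==': partial quartet acc=0x890 -> emit 89; bytes_emitted=10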